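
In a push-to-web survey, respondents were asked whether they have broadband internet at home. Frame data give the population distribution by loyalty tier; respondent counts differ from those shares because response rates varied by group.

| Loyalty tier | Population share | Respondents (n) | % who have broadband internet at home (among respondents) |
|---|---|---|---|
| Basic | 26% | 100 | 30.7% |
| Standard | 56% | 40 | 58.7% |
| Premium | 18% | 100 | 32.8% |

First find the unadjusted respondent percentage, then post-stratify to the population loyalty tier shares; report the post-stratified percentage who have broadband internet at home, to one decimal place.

Unadjusted (pooled respondent) estimate weights by respondent counts:
  (100/240)×30.7 + (40/240)×58.7 + (100/240)×32.8 = 36.2417%
Reweighting by population loyalty tier shares:
  0.26×30.7 + 0.56×58.7 + 0.18×32.8 = 46.758%

46.8%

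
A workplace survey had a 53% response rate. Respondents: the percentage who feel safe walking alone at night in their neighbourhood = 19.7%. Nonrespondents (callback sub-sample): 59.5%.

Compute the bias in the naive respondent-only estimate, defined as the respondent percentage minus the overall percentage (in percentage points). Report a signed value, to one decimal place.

-18.7 percentage points

Nonresponse fraction = 1 − 0.53 = 0.47.
Bias = (nonresponse fraction) × (respondent percentage − nonrespondent percentage)
     = 0.47 × (19.7 − 59.5) = 0.47 × -39.8 = -18.706.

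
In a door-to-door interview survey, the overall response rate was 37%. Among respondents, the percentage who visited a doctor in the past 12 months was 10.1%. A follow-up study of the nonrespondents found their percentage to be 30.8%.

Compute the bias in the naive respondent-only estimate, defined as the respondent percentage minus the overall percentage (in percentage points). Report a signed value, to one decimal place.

Nonresponse fraction = 1 − 0.37 = 0.63.
Bias = (nonresponse fraction) × (respondent percentage − nonrespondent percentage)
     = 0.63 × (10.1 − 30.8) = 0.63 × -20.7 = -13.041.

-13.0 percentage points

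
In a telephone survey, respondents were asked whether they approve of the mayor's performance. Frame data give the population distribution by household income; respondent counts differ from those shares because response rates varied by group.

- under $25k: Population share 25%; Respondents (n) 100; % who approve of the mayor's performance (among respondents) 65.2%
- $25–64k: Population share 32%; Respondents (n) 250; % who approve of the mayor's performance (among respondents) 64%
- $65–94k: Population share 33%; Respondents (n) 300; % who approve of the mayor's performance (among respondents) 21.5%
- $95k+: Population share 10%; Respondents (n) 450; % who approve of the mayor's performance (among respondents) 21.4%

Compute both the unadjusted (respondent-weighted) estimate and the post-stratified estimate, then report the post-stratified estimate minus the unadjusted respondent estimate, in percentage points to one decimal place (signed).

Unadjusted (pooled respondent) estimate weights by respondent counts:
  (100/1100)×65.2 + (250/1100)×64 + (300/1100)×21.5 + (450/1100)×21.4 = 35.0909%
Reweighting by population household income shares:
  0.25×65.2 + 0.32×64 + 0.33×21.5 + 0.1×21.4 = 46.015%
Difference = 46.015 − 35.0909 = 10.9241 pp.

+10.9 percentage points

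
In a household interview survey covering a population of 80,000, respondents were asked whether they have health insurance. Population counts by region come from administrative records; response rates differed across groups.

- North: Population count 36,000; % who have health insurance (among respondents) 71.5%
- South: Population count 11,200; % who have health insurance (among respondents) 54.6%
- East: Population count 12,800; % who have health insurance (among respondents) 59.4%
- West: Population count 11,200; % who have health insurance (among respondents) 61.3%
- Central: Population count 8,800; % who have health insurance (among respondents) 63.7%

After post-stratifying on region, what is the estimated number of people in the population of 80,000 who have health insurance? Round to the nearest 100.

51,900

Each cell contributes its population count × the respondent rate:
  North: 36,000 × 71.5% = 25,740
  South: 11,200 × 54.6% = 6115.2
  East: 12,800 × 59.4% = 7603.2
  West: 11,200 × 61.3% = 6865.6
  Central: 8,800 × 63.7% = 5605.6
Estimated total = 51929.6 → 51,900.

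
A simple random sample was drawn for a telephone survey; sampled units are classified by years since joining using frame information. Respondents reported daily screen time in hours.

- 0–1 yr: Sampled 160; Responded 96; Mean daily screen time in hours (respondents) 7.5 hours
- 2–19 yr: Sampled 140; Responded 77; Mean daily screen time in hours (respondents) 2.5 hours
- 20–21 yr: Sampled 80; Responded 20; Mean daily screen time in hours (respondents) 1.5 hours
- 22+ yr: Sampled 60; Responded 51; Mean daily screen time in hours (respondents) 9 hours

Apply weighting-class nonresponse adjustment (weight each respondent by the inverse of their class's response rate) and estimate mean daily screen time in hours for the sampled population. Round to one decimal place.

5.0

Class response rates: 0–1 yr 96/160 = 60%, 2–19 yr 77/140 = 55%, 20–21 yr 20/80 = 25%, 22+ yr 51/60 = 85%.
With weight = n_sampled/n_responded per class, the weighted class total is n_sampled:
  0–1 yr: 160 × 7.5 = 1200
  2–19 yr: 140 × 2.5 = 350
  20–21 yr: 80 × 1.5 = 120
  22+ yr: 60 × 9 = 540
Adjusted estimate = 2210 / 440 = 5.02273 → 5.0.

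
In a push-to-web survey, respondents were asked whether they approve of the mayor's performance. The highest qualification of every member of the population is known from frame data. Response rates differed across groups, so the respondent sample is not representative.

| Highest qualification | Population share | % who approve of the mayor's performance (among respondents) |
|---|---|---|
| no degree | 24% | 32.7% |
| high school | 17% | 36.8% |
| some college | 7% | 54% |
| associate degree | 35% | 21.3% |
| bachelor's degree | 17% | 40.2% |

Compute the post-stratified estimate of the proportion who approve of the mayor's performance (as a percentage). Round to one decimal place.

Weight each group's respondent value by its population share:
  no degree: 0.24 × 32.7 = 7.848
  high school: 0.17 × 36.8 = 6.256
  some college: 0.07 × 54 = 3.78
  associate degree: 0.35 × 21.3 = 7.455
  bachelor's degree: 0.17 × 40.2 = 6.834
Post-stratified estimate = 32.173 → 32.2%.

32.2%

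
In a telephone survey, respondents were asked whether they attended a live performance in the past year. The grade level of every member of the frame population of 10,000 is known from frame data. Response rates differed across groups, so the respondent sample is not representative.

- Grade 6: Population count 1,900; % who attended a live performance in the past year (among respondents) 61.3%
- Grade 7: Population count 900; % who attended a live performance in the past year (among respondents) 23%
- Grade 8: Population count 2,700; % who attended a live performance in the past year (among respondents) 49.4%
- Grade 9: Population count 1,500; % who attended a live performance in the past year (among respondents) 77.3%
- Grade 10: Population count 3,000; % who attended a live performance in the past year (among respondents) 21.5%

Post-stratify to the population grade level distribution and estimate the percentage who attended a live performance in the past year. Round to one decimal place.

Each cell contributes population-share × respondent value:
  Grade 6: (1,900/10,000) × 61.3 = 11.647
  Grade 7: (900/10,000) × 23 = 2.07
  Grade 8: (2,700/10,000) × 49.4 = 13.338
  Grade 9: (1,500/10,000) × 77.3 = 11.595
  Grade 10: (3,000/10,000) × 21.5 = 6.45
Post-stratified estimate = 45.1 → 45.1%.

45.1%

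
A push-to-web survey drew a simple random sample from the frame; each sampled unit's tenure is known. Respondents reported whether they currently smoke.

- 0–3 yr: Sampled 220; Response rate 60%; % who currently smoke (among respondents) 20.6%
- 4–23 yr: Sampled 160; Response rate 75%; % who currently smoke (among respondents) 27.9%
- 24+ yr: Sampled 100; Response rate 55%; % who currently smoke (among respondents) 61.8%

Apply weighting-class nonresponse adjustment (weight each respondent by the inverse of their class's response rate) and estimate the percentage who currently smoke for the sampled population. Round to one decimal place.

31.6%

Weighting each respondent by the inverse class response rate inflates each class back to its sampled size, so the class weight is n_sampled:
  0–3 yr: 220 × 20.6 = 4532
  4–23 yr: 160 × 27.9 = 4464
  24+ yr: 100 × 61.8 = 6180
Adjusted estimate = 15,176 / 480 = 31.6167 → 31.6%.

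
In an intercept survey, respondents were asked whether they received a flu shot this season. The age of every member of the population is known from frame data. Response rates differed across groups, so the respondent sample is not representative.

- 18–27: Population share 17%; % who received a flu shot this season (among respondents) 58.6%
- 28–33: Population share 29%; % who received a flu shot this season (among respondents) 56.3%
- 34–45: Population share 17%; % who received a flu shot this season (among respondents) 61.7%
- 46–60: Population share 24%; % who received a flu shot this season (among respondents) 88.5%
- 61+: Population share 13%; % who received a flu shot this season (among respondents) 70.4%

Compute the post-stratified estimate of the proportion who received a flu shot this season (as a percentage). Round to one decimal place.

67.2%

Post-stratification weights by population share, not respondent share:
  18–27: 0.17 × 58.6 = 9.962
  28–33: 0.29 × 56.3 = 16.327
  34–45: 0.17 × 61.7 = 10.489
  46–60: 0.24 × 88.5 = 21.24
  61+: 0.13 × 70.4 = 9.152
Post-stratified estimate = 67.17 → 67.2%.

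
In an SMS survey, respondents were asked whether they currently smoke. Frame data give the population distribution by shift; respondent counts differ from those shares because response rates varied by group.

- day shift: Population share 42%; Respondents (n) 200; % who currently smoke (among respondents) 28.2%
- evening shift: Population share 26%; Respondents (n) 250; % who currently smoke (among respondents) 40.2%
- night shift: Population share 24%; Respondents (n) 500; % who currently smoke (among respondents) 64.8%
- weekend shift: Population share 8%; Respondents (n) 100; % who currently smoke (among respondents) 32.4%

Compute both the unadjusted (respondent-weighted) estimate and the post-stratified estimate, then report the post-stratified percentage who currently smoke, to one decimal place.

Without adjustment, the pooled respondent share is:
  (200/1050)×28.2 + (250/1050)×40.2 + (500/1050)×64.8 + (100/1050)×32.4 = 48.8857%
Post-stratifying to population shares instead:
  0.42×28.2 + 0.26×40.2 + 0.24×64.8 + 0.08×32.4 = 40.44%

40.4%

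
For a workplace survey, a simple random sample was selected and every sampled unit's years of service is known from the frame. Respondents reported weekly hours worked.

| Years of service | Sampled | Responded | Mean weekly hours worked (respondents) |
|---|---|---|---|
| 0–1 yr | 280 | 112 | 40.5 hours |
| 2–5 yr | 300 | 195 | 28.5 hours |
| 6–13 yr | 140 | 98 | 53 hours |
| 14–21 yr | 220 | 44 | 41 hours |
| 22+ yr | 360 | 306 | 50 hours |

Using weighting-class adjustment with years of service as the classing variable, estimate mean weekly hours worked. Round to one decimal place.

Class response rates: 0–1 yr 112/280 = 40%, 2–5 yr 195/300 = 65%, 6–13 yr 98/140 = 70%, 14–21 yr 44/220 = 20%, 22+ yr 306/360 = 85%.
Inverse-response-rate weighting restores each class to its sampled count, so class totals weight by n_sampled:
  0–1 yr: 280 × 40.5 = 11,340
  2–5 yr: 300 × 28.5 = 8550
  6–13 yr: 140 × 53 = 7420
  14–21 yr: 220 × 41 = 9020
  22+ yr: 360 × 50 = 18,000
Adjusted estimate = 54,330 / 1,300 = 41.7923 → 41.8.

41.8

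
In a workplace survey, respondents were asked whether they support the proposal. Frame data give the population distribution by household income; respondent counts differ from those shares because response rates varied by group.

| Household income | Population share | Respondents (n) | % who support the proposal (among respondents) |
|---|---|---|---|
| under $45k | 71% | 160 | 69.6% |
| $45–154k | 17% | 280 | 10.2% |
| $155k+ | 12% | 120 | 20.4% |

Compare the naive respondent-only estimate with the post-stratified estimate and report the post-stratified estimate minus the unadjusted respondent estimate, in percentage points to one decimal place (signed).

Without adjustment, the pooled respondent share is:
  (160/560)×69.6 + (280/560)×10.2 + (120/560)×20.4 = 29.3571%
Post-stratified estimate weights by population shares:
  0.71×69.6 + 0.17×10.2 + 0.12×20.4 = 53.598%
Difference = 53.598 − 29.3571 = 24.2409 pp.

+24.2 percentage points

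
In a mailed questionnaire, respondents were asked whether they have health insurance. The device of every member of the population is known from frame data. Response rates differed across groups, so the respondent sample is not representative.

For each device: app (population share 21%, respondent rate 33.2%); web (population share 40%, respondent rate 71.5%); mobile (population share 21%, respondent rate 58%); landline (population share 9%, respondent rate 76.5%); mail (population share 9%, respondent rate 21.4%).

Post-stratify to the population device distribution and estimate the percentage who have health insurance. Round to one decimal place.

Weight each group's respondent value by its population share:
  app: 0.21 × 33.2 = 6.972
  web: 0.4 × 71.5 = 28.6
  mobile: 0.21 × 58 = 12.18
  landline: 0.09 × 76.5 = 6.885
  mail: 0.09 × 21.4 = 1.926
Post-stratified estimate = 56.563 → 56.6%.

56.6%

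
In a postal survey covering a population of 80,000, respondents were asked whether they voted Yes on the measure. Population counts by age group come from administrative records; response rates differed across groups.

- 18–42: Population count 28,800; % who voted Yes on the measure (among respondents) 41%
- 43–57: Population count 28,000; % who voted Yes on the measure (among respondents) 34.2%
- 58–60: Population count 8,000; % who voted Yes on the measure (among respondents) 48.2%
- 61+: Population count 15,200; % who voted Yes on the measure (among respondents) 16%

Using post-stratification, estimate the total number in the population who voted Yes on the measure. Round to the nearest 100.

Apply each group's respondent rate to its population count:
  18–42: 28,800 × 41% = 11,808
  43–57: 28,000 × 34.2% = 9576
  58–60: 8,000 × 48.2% = 3856
  61+: 15,200 × 16% = 2432
Estimated total = 27,672 → 27,700.

27,700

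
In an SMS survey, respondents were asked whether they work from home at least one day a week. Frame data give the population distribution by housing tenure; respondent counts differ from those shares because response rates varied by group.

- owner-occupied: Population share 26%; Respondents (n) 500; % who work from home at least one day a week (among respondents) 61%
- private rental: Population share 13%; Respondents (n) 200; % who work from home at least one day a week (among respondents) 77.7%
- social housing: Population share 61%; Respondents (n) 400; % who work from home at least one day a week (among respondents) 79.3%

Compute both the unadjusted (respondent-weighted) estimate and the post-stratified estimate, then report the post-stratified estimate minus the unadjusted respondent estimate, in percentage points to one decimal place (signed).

+3.6 percentage points

Without adjustment, the pooled respondent share is:
  (500/1100)×61 + (200/1100)×77.7 + (400/1100)×79.3 = 70.6909%
Post-stratified estimate weights by population shares:
  0.26×61 + 0.13×77.7 + 0.61×79.3 = 74.334%
Difference = 74.334 − 70.6909 = 3.6431 pp.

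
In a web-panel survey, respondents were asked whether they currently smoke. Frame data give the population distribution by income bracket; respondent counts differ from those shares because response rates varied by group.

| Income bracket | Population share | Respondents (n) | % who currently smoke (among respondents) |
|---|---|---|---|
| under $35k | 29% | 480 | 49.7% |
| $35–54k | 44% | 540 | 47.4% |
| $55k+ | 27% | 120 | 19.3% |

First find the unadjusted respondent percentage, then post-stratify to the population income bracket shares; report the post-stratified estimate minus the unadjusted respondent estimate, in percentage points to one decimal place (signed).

-4.9 percentage points

Unadjusted (pooled respondent) estimate weights by respondent counts:
  (480/1140)×49.7 + (540/1140)×47.4 + (120/1140)×19.3 = 45.4105%
Post-stratified estimate weights by population shares:
  0.29×49.7 + 0.44×47.4 + 0.27×19.3 = 40.48%
Difference = 40.48 − 45.4105 = -4.9305 pp.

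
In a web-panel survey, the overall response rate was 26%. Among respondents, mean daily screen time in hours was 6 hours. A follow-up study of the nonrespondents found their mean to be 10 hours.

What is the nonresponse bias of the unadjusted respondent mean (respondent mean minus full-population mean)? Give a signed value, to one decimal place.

Nonresponse fraction = 1 − 0.26 = 0.74.
Bias = (nonresponse fraction) × (respondent mean − nonrespondent mean)
     = 0.74 × (6 − 10) = 0.74 × -4 = -2.96.

-3.0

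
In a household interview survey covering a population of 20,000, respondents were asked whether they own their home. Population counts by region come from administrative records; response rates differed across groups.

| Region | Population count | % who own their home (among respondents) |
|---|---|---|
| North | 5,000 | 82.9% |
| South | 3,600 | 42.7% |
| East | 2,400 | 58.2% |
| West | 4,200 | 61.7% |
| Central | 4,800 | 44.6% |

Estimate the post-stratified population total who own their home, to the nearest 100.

Apply each group's respondent rate to its population count:
  North: 5,000 × 82.9% = 4145
  South: 3,600 × 42.7% = 1537.2
  East: 2,400 × 58.2% = 1396.8
  West: 4,200 × 61.7% = 2591.4
  Central: 4,800 × 44.6% = 2140.8
Estimated total = 11811.2 → 11,800.

11,800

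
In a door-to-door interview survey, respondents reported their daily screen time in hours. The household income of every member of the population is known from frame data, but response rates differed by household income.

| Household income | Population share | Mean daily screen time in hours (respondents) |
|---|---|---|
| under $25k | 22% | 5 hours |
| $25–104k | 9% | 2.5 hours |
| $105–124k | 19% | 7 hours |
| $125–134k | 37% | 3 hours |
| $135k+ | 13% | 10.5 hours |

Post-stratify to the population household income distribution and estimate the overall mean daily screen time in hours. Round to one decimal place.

Weight each group's respondent value by its population share:
  under $25k: 0.22 × 5 = 1.1
  $25–104k: 0.09 × 2.5 = 0.225
  $105–124k: 0.19 × 7 = 1.33
  $125–134k: 0.37 × 3 = 1.11
  $135k+: 0.13 × 10.5 = 1.365
Post-stratified estimate = 5.13 → 5.1.

5.1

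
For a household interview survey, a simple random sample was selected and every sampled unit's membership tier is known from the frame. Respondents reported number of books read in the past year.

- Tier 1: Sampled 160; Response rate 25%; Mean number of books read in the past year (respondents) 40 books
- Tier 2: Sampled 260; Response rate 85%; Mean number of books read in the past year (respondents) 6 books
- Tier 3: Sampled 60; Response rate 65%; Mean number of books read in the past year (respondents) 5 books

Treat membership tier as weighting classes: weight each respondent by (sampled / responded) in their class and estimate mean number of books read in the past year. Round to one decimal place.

17.2

Weighting each respondent by the inverse class response rate inflates each class back to its sampled size, so the class weight is n_sampled:
  Tier 1: 160 × 40 = 6400
  Tier 2: 260 × 6 = 1560
  Tier 3: 60 × 5 = 300
Adjusted estimate = 8260 / 480 = 17.2083 → 17.2.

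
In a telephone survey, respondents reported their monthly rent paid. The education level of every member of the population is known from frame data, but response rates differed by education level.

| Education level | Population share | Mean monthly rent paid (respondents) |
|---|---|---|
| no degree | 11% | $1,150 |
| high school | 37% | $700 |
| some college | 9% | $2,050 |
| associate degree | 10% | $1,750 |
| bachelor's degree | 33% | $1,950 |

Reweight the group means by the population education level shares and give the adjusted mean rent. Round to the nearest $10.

Each cell contributes population-share × respondent value:
  no degree: 0.11 × 1150 = 126.5
  high school: 0.37 × 700 = 259
  some college: 0.09 × 2050 = 184.5
  associate degree: 0.1 × 1750 = 175
  bachelor's degree: 0.33 × 1950 = 643.5
Post-stratified estimate = 1388.5 → $1,390.

$1,390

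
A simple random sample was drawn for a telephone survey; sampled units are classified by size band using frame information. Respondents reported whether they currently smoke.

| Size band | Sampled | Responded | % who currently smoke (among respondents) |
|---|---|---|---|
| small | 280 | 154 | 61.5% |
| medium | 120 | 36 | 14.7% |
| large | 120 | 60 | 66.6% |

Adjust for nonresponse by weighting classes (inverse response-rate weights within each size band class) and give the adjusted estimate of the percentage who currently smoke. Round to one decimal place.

51.9%

Response rates by class: small 154/280 = 55%, medium 36/120 = 30%, large 60/120 = 50%.
Each respondent's weight = sampled/responded in their class; summing within a class gives n_sampled, so:
  small: 280 × 61.5 = 17,220
  medium: 120 × 14.7 = 1764
  large: 120 × 66.6 = 7992
Adjusted estimate = 26,976 / 520 = 51.8769 → 51.9%.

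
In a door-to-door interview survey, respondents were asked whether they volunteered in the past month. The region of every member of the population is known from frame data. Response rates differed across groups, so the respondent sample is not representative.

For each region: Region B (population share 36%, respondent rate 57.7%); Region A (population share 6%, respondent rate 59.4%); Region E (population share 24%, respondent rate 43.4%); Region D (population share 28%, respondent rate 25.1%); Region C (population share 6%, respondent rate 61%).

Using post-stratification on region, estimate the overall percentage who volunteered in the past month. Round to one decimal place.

Each cell contributes population-share × respondent value:
  Region B: 0.36 × 57.7 = 20.772
  Region A: 0.06 × 59.4 = 3.564
  Region E: 0.24 × 43.4 = 10.416
  Region D: 0.28 × 25.1 = 7.028
  Region C: 0.06 × 61 = 3.66
Post-stratified estimate = 45.44 → 45.4%.

45.4%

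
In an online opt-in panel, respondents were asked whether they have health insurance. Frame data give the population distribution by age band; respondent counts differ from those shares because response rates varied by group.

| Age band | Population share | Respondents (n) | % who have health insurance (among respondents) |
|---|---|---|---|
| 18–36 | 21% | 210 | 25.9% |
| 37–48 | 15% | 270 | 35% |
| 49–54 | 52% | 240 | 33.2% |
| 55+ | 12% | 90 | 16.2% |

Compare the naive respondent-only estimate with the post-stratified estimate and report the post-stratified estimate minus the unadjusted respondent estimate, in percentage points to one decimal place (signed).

Naive respondent-only estimate (weights = respondent counts):
  (210/810)×25.9 + (270/810)×35 + (240/810)×33.2 + (90/810)×16.2 = 30.0185%
Reweighting by population age band shares:
  0.21×25.9 + 0.15×35 + 0.52×33.2 + 0.12×16.2 = 29.897%
Difference = 29.897 − 30.0185 = -0.1215 pp.

-0.1 percentage points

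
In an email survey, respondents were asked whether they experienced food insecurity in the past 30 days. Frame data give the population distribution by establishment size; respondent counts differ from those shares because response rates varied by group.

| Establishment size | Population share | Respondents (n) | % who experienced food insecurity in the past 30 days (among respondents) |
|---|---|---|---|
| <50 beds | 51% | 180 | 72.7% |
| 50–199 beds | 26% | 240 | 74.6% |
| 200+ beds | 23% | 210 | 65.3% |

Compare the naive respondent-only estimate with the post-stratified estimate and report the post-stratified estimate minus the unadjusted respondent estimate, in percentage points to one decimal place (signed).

+0.5 percentage points

Without adjustment, the pooled respondent share is:
  (180/630)×72.7 + (240/630)×74.6 + (210/630)×65.3 = 70.9571%
Post-stratifying to population shares instead:
  0.51×72.7 + 0.26×74.6 + 0.23×65.3 = 71.492%
Difference = 71.492 − 70.9571 = 0.5349 pp.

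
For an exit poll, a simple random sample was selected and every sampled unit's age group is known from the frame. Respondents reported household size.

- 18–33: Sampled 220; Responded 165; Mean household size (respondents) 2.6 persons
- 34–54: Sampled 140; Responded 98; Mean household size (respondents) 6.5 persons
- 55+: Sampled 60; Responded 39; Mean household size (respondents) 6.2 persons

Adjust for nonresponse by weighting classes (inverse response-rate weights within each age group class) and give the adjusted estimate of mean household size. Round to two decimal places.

Class response rates: 18–33 165/220 = 75%, 34–54 98/140 = 70%, 55+ 39/60 = 65%.
Inverse-response-rate weighting restores each class to its sampled count, so class totals weight by n_sampled:
  18–33: 220 × 2.6 = 572
  34–54: 140 × 6.5 = 910
  55+: 60 × 6.2 = 372
Adjusted estimate = 1854 / 420 = 4.41429 → 4.41.

4.41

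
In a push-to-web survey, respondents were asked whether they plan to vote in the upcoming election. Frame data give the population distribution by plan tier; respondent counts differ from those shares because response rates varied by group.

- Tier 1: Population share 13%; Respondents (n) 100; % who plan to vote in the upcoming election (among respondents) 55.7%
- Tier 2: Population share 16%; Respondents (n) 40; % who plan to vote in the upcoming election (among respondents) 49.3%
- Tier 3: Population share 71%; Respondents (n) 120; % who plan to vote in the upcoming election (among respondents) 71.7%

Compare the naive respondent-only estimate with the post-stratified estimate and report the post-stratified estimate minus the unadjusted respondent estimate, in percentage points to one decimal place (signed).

+3.9 percentage points

Without adjustment, the pooled respondent share is:
  (100/260)×55.7 + (40/260)×49.3 + (120/260)×71.7 = 62.1%
Reweighting by population plan tier shares:
  0.13×55.7 + 0.16×49.3 + 0.71×71.7 = 66.036%
Difference = 66.036 − 62.1 = 3.936 pp.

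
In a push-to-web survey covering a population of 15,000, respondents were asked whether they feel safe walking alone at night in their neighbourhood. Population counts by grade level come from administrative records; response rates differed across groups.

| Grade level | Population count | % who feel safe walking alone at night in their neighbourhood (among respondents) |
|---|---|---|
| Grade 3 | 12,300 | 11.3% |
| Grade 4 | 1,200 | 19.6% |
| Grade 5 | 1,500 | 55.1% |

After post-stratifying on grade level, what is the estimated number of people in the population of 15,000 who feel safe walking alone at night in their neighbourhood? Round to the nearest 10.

2,450

Each cell contributes its population count × the respondent rate:
  Grade 3: 12,300 × 11.3% = 1389.9
  Grade 4: 1,200 × 19.6% = 235.2
  Grade 5: 1,500 × 55.1% = 826.5
Estimated total = 2451.6 → 2,450.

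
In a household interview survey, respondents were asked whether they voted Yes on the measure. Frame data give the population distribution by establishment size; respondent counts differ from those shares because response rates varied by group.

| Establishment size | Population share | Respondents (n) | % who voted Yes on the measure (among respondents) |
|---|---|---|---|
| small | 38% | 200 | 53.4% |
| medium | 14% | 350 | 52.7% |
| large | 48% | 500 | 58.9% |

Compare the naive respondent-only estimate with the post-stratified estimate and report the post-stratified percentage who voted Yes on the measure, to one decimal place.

Unadjusted (pooled respondent) estimate weights by respondent counts:
  (200/1050)×53.4 + (350/1050)×52.7 + (500/1050)×58.9 = 55.7857%
Post-stratified estimate weights by population shares:
  0.38×53.4 + 0.14×52.7 + 0.48×58.9 = 55.942%

55.9%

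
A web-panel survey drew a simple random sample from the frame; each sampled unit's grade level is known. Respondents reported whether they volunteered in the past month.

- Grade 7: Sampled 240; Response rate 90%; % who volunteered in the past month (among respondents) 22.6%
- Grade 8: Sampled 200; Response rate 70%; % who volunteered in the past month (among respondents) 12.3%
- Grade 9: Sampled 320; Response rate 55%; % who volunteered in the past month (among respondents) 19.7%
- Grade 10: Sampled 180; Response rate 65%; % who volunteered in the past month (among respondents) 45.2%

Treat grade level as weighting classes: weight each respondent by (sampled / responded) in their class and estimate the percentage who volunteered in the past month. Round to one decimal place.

Each respondent's weight = sampled/responded in their class; summing within a class gives n_sampled, so:
  Grade 7: 240 × 22.6 = 5424
  Grade 8: 200 × 12.3 = 2460
  Grade 9: 320 × 19.7 = 6304
  Grade 10: 180 × 45.2 = 8136
Adjusted estimate = 22,324 / 940 = 23.7489 → 23.7%.

23.7%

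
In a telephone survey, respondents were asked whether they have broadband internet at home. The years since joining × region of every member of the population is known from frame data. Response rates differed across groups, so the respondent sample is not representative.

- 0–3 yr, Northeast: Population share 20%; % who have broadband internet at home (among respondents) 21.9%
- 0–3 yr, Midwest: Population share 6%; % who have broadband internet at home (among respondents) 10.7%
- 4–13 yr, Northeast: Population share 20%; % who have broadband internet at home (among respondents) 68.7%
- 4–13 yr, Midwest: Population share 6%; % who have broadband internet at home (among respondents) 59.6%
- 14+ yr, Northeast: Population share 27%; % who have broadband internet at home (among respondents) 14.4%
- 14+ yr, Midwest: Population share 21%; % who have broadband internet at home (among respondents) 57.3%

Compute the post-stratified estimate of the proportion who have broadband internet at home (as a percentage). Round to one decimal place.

38.3%

Post-stratification weights by population share, not respondent share:
  0–3 yr, Northeast: 0.2 × 21.9 = 4.38
  0–3 yr, Midwest: 0.06 × 10.7 = 0.642
  4–13 yr, Northeast: 0.2 × 68.7 = 13.74
  4–13 yr, Midwest: 0.06 × 59.6 = 3.576
  14+ yr, Northeast: 0.27 × 14.4 = 3.888
  14+ yr, Midwest: 0.21 × 57.3 = 12.033
Post-stratified estimate = 38.259 → 38.3%.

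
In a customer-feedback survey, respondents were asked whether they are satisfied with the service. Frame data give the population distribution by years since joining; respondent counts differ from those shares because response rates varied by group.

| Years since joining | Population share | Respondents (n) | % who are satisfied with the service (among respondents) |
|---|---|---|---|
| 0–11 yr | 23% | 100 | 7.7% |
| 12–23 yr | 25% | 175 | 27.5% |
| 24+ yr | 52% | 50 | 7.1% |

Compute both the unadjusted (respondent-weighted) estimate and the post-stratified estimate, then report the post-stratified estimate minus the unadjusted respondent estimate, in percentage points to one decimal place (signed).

Without adjustment, the pooled respondent share is:
  (100/325)×7.7 + (175/325)×27.5 + (50/325)×7.1 = 18.2692%
Post-stratifying to population shares instead:
  0.23×7.7 + 0.25×27.5 + 0.52×7.1 = 12.338%
Difference = 12.338 − 18.2692 = -5.9312 pp.

-5.9 percentage points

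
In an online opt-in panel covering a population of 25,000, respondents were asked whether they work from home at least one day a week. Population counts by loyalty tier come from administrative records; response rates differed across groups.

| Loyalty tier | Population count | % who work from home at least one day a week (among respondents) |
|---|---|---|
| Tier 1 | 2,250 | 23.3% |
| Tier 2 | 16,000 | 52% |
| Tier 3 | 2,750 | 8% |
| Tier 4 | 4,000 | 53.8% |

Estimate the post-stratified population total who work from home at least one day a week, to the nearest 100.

Estimated count per cell = population count × respondent percentage:
  Tier 1: 2,250 × 23.3% = 524.25
  Tier 2: 16,000 × 52% = 8320
  Tier 3: 2,750 × 8% = 220
  Tier 4: 4,000 × 53.8% = 2152
Estimated total = 11216.2 → 11,200.

11,200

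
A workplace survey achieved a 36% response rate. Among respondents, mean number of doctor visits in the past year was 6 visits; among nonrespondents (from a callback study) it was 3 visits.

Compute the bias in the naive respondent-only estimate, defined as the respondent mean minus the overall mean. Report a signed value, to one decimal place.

Nonresponse fraction = 1 − 0.36 = 0.64.
Bias = (nonresponse fraction) × (respondent mean − nonrespondent mean)
     = 0.64 × (6 − 3) = 0.64 × 3 = 1.92.

+1.9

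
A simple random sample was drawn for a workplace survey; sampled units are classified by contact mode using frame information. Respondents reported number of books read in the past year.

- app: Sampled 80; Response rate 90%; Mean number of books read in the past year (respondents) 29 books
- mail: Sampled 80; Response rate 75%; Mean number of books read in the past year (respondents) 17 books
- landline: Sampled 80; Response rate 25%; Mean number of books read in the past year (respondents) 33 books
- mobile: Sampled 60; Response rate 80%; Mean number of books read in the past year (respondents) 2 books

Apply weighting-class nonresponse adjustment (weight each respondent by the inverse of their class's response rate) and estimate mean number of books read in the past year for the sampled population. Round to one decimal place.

With weight = n_sampled/n_responded per class, the weighted class total is n_sampled:
  app: 80 × 29 = 2320
  mail: 80 × 17 = 1360
  landline: 80 × 33 = 2640
  mobile: 60 × 2 = 120
Adjusted estimate = 6440 / 300 = 21.4667 → 21.5.

21.5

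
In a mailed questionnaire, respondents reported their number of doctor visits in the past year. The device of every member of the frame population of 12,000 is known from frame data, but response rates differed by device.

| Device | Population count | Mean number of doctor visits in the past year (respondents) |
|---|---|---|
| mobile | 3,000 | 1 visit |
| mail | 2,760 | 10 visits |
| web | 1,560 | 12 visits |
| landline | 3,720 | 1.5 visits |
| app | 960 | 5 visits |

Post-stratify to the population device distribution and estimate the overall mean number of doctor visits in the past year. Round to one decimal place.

Post-stratification weights by population share, not respondent share:
  mobile: (3,000/12,000) × 1 = 0.25
  mail: (2,760/12,000) × 10 = 2.3
  web: (1,560/12,000) × 12 = 1.56
  landline: (3,720/12,000) × 1.5 = 0.465
  app: (960/12,000) × 5 = 0.4
Post-stratified estimate = 4.975 → 5.0.

5.0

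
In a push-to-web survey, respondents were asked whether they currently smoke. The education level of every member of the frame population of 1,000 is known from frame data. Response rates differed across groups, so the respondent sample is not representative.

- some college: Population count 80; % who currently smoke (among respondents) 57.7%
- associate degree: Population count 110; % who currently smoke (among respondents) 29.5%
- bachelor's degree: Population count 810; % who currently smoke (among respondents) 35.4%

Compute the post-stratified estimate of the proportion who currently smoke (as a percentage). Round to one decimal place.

Reweight to the known education level distribution:
  some college: (80/1,000) × 57.7 = 4.616
  associate degree: (110/1,000) × 29.5 = 3.245
  bachelor's degree: (810/1,000) × 35.4 = 28.674
Post-stratified estimate = 36.535 → 36.5%.

36.5%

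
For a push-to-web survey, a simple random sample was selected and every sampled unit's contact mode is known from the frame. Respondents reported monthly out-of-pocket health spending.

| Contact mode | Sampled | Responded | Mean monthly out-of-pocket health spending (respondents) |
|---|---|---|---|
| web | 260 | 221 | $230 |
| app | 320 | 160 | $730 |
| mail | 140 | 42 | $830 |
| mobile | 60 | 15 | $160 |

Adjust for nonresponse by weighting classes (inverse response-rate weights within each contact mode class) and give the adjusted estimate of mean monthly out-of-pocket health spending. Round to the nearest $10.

Class response rates: web 221/260 = 85%, app 160/320 = 50%, mail 42/140 = 30%, mobile 15/60 = 25%.
Inverse-response-rate weighting restores each class to its sampled count, so class totals weight by n_sampled:
  web: 260 × 230 = 59,800
  app: 320 × 730 = 233,600
  mail: 140 × 830 = 116,200
  mobile: 60 × 160 = 9600
Adjusted estimate = 419,200 / 780 = 537.436 → $540.

$540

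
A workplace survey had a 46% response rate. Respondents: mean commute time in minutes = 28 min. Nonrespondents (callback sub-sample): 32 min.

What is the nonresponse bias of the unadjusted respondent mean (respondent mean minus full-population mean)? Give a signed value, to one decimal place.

-2.2

Nonresponse fraction = 1 − 0.46 = 0.54.
Bias = (nonresponse fraction) × (respondent mean − nonrespondent mean)
     = 0.54 × (28 − 32) = 0.54 × -4 = -2.16.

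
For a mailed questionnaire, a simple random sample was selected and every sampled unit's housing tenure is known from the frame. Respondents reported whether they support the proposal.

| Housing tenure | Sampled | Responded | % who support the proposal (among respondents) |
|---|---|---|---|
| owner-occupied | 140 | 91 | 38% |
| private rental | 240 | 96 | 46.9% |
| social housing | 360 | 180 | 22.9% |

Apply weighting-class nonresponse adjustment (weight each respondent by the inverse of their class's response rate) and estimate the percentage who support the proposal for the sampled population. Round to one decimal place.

33.5%

Class response rates: owner-occupied 91/140 = 65%, private rental 96/240 = 40%, social housing 180/360 = 50%.
Inverse-response-rate weighting restores each class to its sampled count, so class totals weight by n_sampled:
  owner-occupied: 140 × 38 = 5320
  private rental: 240 × 46.9 = 11,256
  social housing: 360 × 22.9 = 8244
Adjusted estimate = 24,820 / 740 = 33.5405 → 33.5%.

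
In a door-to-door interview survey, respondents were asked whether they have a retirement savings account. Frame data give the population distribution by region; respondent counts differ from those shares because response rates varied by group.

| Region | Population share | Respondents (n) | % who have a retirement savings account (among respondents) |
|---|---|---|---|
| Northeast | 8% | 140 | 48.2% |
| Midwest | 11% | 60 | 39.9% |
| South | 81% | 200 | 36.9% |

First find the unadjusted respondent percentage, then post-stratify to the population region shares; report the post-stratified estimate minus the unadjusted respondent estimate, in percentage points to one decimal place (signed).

-3.2 percentage points

Without adjustment, the pooled respondent share is:
  (140/400)×48.2 + (60/400)×39.9 + (200/400)×36.9 = 41.305%
Post-stratified estimate weights by population shares:
  0.08×48.2 + 0.11×39.9 + 0.81×36.9 = 38.134%
Difference = 38.134 − 41.305 = -3.171 pp.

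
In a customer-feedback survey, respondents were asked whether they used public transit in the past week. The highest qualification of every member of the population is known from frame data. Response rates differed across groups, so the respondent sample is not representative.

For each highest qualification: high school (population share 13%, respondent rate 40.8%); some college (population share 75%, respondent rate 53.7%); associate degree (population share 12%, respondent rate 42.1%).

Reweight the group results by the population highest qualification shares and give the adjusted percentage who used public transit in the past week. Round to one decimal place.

Reweight to the known highest qualification distribution:
  high school: 0.13 × 40.8 = 5.304
  some college: 0.75 × 53.7 = 40.275
  associate degree: 0.12 × 42.1 = 5.052
Post-stratified estimate = 50.631 → 50.6%.

50.6%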